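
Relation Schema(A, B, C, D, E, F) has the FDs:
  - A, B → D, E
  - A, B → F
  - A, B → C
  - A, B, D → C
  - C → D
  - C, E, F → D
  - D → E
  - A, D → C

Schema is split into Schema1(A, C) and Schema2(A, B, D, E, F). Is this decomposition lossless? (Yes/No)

No

Common attributes: {A}; their closure is {A}.
The closure covers neither Schema1 nor Schema2 entirely; the join is not lossless.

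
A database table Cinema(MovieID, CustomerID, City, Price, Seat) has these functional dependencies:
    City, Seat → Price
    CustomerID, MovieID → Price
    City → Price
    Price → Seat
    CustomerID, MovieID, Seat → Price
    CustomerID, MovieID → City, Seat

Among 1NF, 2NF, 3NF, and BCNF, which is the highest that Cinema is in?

2NF

Candidate key: {CustomerID, MovieID}. Prime attributes: {CustomerID, MovieID}.
City, Seat → Price: {City, Seat}⁺ = {City, Price, Seat}, which is not all of the attributes, so the left side is not a superkey — BCNF is violated.
Because {Price} is non-prime and the left side of City, Seat → Price is not a superkey, the relation is not in 3NF.
No proper subset of a key has a non-prime attribute in its closure, so there is no partial dependency; 2NF holds.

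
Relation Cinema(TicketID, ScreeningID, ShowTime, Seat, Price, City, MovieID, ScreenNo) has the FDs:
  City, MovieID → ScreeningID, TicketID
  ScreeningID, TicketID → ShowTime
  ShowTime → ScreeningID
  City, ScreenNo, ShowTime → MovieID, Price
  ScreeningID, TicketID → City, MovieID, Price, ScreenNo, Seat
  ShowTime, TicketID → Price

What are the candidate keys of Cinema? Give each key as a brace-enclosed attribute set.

Closure of {City, MovieID} is {City, MovieID, Price, ScreenNo, ScreeningID, Seat, ShowTime, TicketID}, the whole schema; {City, MovieID} is a candidate key.
Closure of {ScreeningID, TicketID} is {City, MovieID, Price, ScreenNo, ScreeningID, Seat, ShowTime, TicketID}, the whole schema; {ScreeningID, TicketID} is a candidate key.
Closure of {ShowTime, TicketID} is {City, MovieID, Price, ScreenNo, ScreeningID, Seat, ShowTime, TicketID}, the whole schema; {ShowTime, TicketID} is a candidate key.
Closure of {City, ScreenNo, ShowTime} is {City, MovieID, Price, ScreenNo, ScreeningID, Seat, ShowTime, TicketID}, the whole schema; {City, ScreenNo, ShowTime} is a candidate key.
No proper subset of any of these is a key, and no other minimal superkey exists.

{City, MovieID}, {City, ScreenNo, ShowTime}, {ScreeningID, TicketID}, {ShowTime, TicketID}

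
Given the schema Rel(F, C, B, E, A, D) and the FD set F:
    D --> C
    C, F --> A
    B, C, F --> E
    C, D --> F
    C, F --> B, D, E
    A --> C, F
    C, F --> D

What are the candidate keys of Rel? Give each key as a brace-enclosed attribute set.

{A}, {C, F}, {D}

{A} is a candidate key since {A}⁺ = {A, B, C, D, E, F} covers every attribute.
{D} is a candidate key since {D}⁺ = {A, B, C, D, E, F} covers every attribute.
{C, F} is a candidate key since {C, F}⁺ = {A, B, C, D, E, F} covers every attribute.
Any other superkey properly contains one of these, so there are no further candidate keys.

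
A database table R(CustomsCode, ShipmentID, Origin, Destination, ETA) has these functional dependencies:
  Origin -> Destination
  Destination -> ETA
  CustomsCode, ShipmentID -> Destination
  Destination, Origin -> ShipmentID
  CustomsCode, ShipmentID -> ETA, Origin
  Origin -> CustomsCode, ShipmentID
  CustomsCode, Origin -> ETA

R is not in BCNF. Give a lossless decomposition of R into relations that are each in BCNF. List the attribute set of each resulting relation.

{CustomsCode, Destination, Origin, ShipmentID}; {Destination, ETA}

Candidate keys of the original relation: {CustomsCode, ShipmentID}, {Origin}.
Within {CustomsCode, Destination, ETA, Origin, ShipmentID}: {Destination}⁺ ∩ {CustomsCode, Destination, ETA, Origin, ShipmentID} = {Destination, ETA}, not the whole set, so Destination -> ETA violates BCNF; decompose into {Destination, ETA} and {CustomsCode, Destination, Origin, ShipmentID}.
{Destination, ETA} is in BCNF.
{CustomsCode, Destination, Origin, ShipmentID} is in BCNF.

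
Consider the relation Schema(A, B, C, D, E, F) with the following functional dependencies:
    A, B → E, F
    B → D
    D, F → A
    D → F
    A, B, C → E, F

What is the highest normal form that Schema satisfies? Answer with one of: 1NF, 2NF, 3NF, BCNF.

1NF

Candidate key: {B, C}. Prime attributes: {B, C}.
For A, B → E, F we have {A, B}⁺ = {A, B, D, E, F}; {A, B} is not a superkey, so BCNF fails.
A, B → E, F has non-prime {E, F} on the right and a non-superkey on the left, so 3NF fails.
{B} is a proper subset of the key {B, C}, and {B}⁺ contains the non-prime attributes {A, D, E, F} — a partial dependency, so 2NF is violated.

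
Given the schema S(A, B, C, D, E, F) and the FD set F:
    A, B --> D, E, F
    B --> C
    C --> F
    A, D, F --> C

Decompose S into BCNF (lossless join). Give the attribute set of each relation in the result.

{A, B, D, E}; {B, C}; {C, F}

Candidate key of the original relation: {A, B}.
{A, B, C, D, E, F}: {B} determines {B, C, F} here but is not a superkey — split on B --> C, F, giving {B, C, F} and {A, B, D, E}.
{B, C, F}: {C} determines {C, F} here but is not a superkey — split on C --> F, giving {C, F} and {B, C}.
{C, F}: every determinant is a superkey — BCNF.
{B, C}: every determinant is a superkey — BCNF.
{A, B, D, E}: every determinant is a superkey — BCNF.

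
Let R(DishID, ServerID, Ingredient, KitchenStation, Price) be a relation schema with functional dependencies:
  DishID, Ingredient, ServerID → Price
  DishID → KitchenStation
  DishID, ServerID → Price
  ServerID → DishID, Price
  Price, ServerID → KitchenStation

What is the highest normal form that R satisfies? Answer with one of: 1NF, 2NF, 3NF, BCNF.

Candidate key: {Ingredient, ServerID}. Prime attributes: {Ingredient, ServerID}.
For DishID → KitchenStation we have {DishID}⁺ = {DishID, KitchenStation}; {DishID} is not a superkey, so BCNF fails.
Because {KitchenStation} is non-prime and the left side of DishID → KitchenStation is not a superkey, the relation is not in 3NF.
The proper key subset {ServerID} of {Ingredient, ServerID} determines non-prime {DishID, KitchenStation, Price}, so the relation is not even in 2NF.

1NF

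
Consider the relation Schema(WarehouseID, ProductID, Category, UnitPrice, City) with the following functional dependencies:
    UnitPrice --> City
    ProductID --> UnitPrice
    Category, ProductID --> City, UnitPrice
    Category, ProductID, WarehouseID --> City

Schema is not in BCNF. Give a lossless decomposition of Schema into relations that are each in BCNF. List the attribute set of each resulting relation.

Candidate key of the original relation: {Category, ProductID, WarehouseID}.
{Category, City, ProductID, UnitPrice, WarehouseID}: {UnitPrice} determines {City, UnitPrice} here but is not a superkey — split on UnitPrice --> City, giving {City, UnitPrice} and {Category, ProductID, UnitPrice, WarehouseID}.
{City, UnitPrice} has no BCNF violation.
{Category, ProductID, UnitPrice, WarehouseID}: {ProductID} determines {ProductID, UnitPrice} here but is not a superkey — split on ProductID --> UnitPrice, giving {ProductID, UnitPrice} and {Category, ProductID, WarehouseID}.
{ProductID, UnitPrice} has no BCNF violation.
{Category, ProductID, WarehouseID} has no BCNF violation.

{Category, ProductID, WarehouseID}; {City, UnitPrice}; {ProductID, UnitPrice}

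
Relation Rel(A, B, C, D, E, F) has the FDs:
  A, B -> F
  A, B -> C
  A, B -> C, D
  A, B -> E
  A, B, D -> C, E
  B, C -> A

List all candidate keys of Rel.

Attributes never on any right-hand side: {B} — every candidate key must contain it.
{A, B}⁺ = {A, B, C, D, E, F} — all of the relation — so {A, B} is a candidate key.
{B, C}⁺ = {A, B, C, D, E, F} — all of the relation — so {B, C} is a candidate key.
No proper subset of any of these is a key, and no other minimal superkey exists.

{A, B}, {B, C}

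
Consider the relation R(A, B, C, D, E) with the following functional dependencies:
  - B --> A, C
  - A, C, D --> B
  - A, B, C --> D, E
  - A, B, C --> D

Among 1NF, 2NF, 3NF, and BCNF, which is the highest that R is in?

BCNF

Candidate keys: {A, C, D}, {B}. Prime attributes: {A, B, C, D}.
Each dependency's left side is a superkey — BCNF holds.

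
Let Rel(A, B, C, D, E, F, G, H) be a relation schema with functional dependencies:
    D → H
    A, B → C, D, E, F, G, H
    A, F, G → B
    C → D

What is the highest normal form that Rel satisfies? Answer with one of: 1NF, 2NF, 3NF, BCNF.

2NF

Candidate keys: {A, B}, {A, F, G}. Prime attributes: {A, B, F, G}.
D → H breaks BCNF: {D}⁺ = {D, H}, so {D} is not a superkey.
D → H determines the non-prime attribute {H} from a non-superkey — 3NF is violated.
Checking every proper subset of each key, none determines a non-prime attribute — 2NF is satisfied.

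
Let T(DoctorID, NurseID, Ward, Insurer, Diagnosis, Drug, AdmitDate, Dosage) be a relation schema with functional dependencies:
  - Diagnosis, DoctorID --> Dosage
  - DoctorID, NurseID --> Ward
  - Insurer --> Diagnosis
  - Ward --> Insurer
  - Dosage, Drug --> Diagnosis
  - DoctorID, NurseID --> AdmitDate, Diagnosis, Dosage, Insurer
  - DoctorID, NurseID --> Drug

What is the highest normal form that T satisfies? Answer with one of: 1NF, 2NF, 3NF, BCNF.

2NF

Candidate key: {DoctorID, NurseID}. Prime attributes: {DoctorID, NurseID}.
For Diagnosis, DoctorID --> Dosage we have {Diagnosis, DoctorID}⁺ = {Diagnosis, DoctorID, Dosage}; {Diagnosis, DoctorID} is not a superkey, so BCNF fails.
Diagnosis, DoctorID --> Dosage determines the non-prime attribute {Dosage} from a non-superkey — 3NF is violated.
Checking every proper subset of each key, none determines a non-prime attribute — 2NF is satisfied.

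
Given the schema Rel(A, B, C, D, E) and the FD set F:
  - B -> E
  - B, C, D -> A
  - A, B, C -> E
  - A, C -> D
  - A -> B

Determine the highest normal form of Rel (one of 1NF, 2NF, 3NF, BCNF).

Candidate keys: {A, C}, {B, C, D}. Prime attributes: {A, B, C, D}.
For B -> E we have {B}⁺ = {B, E}; {B} is not a superkey, so BCNF fails.
Because {E} is non-prime and the left side of B -> E is not a superkey, the relation is not in 3NF.
The proper key subset {A} of {A, C} determines non-prime {E}, so the relation is not even in 2NF.

1NF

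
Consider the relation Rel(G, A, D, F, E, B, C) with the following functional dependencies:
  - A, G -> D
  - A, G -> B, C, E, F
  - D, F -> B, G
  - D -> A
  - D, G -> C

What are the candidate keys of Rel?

{A, G}, {D, F}, {D, G}

{A, G} is a candidate key since {A, G}⁺ = {A, B, C, D, E, F, G} covers every attribute.
{D, F} is a candidate key since {D, F}⁺ = {A, B, C, D, E, F, G} covers every attribute.
{D, G} is a candidate key since {D, G}⁺ = {A, B, C, D, E, F, G} covers every attribute.
These are minimal and exhaustive — every other superkey contains one of them.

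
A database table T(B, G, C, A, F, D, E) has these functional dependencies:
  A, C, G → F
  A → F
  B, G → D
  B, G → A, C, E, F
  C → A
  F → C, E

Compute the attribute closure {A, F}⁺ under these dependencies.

Start with {A, F}.
F → C, E applies; add {C, E} → now {A, C, E, F}.
No further FD applies.

{A, C, E, F}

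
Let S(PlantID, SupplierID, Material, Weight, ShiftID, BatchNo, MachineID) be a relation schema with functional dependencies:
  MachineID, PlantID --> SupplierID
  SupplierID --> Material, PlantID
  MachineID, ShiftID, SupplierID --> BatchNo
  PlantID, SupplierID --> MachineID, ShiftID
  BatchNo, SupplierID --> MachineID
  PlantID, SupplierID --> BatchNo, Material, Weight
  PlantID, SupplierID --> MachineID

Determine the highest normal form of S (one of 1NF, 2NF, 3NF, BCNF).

BCNF

Candidate keys: {MachineID, PlantID}, {SupplierID}. Prime attributes: {MachineID, PlantID, SupplierID}.
The left-hand side of every FD is a superkey, so BCNF is satisfied.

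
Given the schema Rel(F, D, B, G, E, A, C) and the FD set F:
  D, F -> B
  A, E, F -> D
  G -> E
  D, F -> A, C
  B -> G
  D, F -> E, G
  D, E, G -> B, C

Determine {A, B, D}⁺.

Start with {A, B, D}.
B -> G applies; add {G} → now {A, B, D, G}.
G -> E applies; add {E} → now {A, B, D, E, G}.
D, E, G -> B, C applies; add {C} → now {A, B, C, D, E, G}.
No further FD applies.

{A, B, C, D, E, G}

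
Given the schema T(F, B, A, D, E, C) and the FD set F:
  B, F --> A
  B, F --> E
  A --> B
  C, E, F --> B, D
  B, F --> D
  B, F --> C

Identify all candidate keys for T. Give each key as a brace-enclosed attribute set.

{F} never appears on the right of any FD, so every key must include it.
{A, F}⁺ = {A, B, C, D, E, F} — all of the relation — so {A, F} is a candidate key.
{B, F}⁺ = {A, B, C, D, E, F} — all of the relation — so {B, F} is a candidate key.
{C, E, F}⁺ = {A, B, C, D, E, F} — all of the relation — so {C, E, F} is a candidate key.
No proper subset of any of these is a key, and no other minimal superkey exists.

{A, F}, {B, F}, {C, E, F}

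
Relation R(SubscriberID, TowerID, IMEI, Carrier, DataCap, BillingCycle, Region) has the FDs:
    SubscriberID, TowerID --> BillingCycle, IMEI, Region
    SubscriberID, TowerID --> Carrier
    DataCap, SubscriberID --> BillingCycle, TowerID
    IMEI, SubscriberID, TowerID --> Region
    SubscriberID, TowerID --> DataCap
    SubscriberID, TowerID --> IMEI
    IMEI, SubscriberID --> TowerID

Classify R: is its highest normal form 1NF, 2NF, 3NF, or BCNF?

Candidate keys: {DataCap, SubscriberID}, {IMEI, SubscriberID}, {SubscriberID, TowerID}. Prime attributes: {DataCap, IMEI, SubscriberID, TowerID}.
Every FD has a superkey on the left, so the relation is in BCNF.

BCNF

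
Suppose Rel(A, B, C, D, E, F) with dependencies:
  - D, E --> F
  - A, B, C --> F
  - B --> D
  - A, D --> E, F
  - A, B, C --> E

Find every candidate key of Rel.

No FD produces {A, B, C}, so they must be in every candidate key.
{A, B, C}⁺ = {A, B, C, D, E, F} — all of the relation — so {A, B, C} is a candidate key.
Every other attribute set either contains this one or has a smaller closure.

{A, B, C}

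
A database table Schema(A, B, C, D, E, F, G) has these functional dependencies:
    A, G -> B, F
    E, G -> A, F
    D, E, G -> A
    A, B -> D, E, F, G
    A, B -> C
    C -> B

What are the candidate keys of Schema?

{A, B}, {A, C}, {A, G}, {E, G}

{A, B}⁺ = {A, B, C, D, E, F, G}, which is every attribute, so {A, B} is a candidate key.
{A, C}⁺ = {A, B, C, D, E, F, G}, which is every attribute, so {A, C} is a candidate key.
{A, G}⁺ = {A, B, C, D, E, F, G}, which is every attribute, so {A, G} is a candidate key.
{E, G}⁺ = {A, B, C, D, E, F, G}, which is every attribute, so {E, G} is a candidate key.
These are minimal and exhaustive — every other superkey contains one of them.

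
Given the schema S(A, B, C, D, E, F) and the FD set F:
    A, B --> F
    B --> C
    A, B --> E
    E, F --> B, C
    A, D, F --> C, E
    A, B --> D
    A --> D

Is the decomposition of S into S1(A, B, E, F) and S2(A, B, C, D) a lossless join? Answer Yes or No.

Yes

Common attributes: {A, B}; their closure is {A, B, C, D, E, F}.
S1 is contained in that closure, so S1 ∩ S2 --> S1 holds and the join is lossless.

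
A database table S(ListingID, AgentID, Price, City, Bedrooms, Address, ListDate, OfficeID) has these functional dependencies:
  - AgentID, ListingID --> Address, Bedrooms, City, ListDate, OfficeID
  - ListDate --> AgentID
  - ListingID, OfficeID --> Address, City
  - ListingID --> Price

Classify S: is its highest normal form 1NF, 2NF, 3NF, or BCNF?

1NF

Candidate keys: {AgentID, ListingID}, {ListDate, ListingID}. Prime attributes: {AgentID, ListDate, ListingID}.
For ListDate --> AgentID we have {ListDate}⁺ = {AgentID, ListDate}; {ListDate} is not a superkey, so BCNF fails.
ListingID, OfficeID --> Address, City determines the non-prime attributes {Address, City} from a non-superkey — 3NF is violated.
Since {ListingID} ⊂ {AgentID, ListingID} and {ListingID}⁺ ⊇ {Price} with {Price} non-prime, there is a partial dependency; 2NF fails.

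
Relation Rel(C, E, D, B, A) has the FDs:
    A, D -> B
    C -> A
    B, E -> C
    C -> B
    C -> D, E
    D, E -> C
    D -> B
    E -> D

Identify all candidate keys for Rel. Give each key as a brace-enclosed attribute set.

{C}, {E}

{C}⁺ = {A, B, C, D, E}, which is every attribute, so {C} is a candidate key.
{E}⁺ = {A, B, C, D, E}, which is every attribute, so {E} is a candidate key.
These are minimal and exhaustive — every other superkey contains one of them.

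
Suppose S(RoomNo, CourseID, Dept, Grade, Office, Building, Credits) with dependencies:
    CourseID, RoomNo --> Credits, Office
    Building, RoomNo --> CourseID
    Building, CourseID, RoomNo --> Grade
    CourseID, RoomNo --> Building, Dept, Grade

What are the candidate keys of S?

{RoomNo} never appears on the right of any FD, so every key must include it.
Closure of {Building, RoomNo} is {Building, CourseID, Credits, Dept, Grade, Office, RoomNo}, the whole schema; {Building, RoomNo} is a candidate key.
Closure of {CourseID, RoomNo} is {Building, CourseID, Credits, Dept, Grade, Office, RoomNo}, the whole schema; {CourseID, RoomNo} is a candidate key.
Any other superkey properly contains one of these, so there are no further candidate keys.

{Building, RoomNo}, {CourseID, RoomNo}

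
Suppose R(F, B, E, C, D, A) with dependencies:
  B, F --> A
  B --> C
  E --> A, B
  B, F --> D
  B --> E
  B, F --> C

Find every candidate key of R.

{B, F}, {E, F}

{F} never appears on the right of any FD, so every key must include it.
{B, F}⁺ = {A, B, C, D, E, F} — all of the relation — so {B, F} is a candidate key.
{E, F}⁺ = {A, B, C, D, E, F} — all of the relation — so {E, F} is a candidate key.
Any other superkey properly contains one of these, so there are no further candidate keys.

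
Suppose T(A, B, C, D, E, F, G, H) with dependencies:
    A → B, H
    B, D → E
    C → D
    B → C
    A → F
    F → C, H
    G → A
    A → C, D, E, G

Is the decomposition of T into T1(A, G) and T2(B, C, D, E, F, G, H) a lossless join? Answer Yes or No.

Common attributes: {G}; their closure is {A, B, C, D, E, F, G, H}.
This includes all of T1, so the common attributes are a superkey of T1 — the join is lossless.

Yes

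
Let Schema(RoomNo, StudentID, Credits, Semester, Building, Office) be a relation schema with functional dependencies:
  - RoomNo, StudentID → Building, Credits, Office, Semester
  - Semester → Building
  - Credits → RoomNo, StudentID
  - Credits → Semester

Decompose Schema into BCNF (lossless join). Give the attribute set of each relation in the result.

{Building, Semester}; {Credits, Office, RoomNo, Semester, StudentID}

Candidate keys of the original relation: {Credits}, {RoomNo, StudentID}.
In {Building, Credits, Office, RoomNo, Semester, StudentID}, {Semester} is not a superkey ({Semester}⁺ restricted to this set is {Building, Semester}), so split on Semester → Building into {Building, Semester} and {Credits, Office, RoomNo, Semester, StudentID}.
{Building, Semester} is in BCNF.
{Credits, Office, RoomNo, Semester, StudentID} is in BCNF.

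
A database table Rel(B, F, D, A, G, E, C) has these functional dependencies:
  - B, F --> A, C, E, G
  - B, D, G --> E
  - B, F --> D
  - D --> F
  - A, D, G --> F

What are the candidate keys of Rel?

{B, D}, {B, F}

{B} never appears on the right of any FD, so every key must include it.
Closure of {B, D} is {A, B, C, D, E, F, G}, the whole schema; {B, D} is a candidate key.
Closure of {B, F} is {A, B, C, D, E, F, G}, the whole schema; {B, F} is a candidate key.
These are minimal and exhaustive — every other superkey contains one of them.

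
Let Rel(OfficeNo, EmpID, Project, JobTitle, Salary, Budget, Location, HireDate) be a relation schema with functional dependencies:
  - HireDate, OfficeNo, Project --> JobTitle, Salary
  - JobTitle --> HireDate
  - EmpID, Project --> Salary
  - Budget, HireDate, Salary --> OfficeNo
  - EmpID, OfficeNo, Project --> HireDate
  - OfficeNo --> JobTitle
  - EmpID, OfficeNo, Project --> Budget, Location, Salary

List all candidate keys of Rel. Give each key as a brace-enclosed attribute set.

{Budget, EmpID, HireDate, Project}, {Budget, EmpID, JobTitle, Project}, {EmpID, OfficeNo, Project}

{EmpID, Project} never appear on the right of any FD, so every key must include all of them.
{EmpID, OfficeNo, Project}⁺ = {Budget, EmpID, HireDate, JobTitle, Location, OfficeNo, Project, Salary} — all of the relation — so {EmpID, OfficeNo, Project} is a candidate key.
{Budget, EmpID, HireDate, Project}⁺ = {Budget, EmpID, HireDate, JobTitle, Location, OfficeNo, Project, Salary} — all of the relation — so {Budget, EmpID, HireDate, Project} is a candidate key.
{Budget, EmpID, JobTitle, Project}⁺ = {Budget, EmpID, HireDate, JobTitle, Location, OfficeNo, Project, Salary} — all of the relation — so {Budget, EmpID, JobTitle, Project} is a candidate key.
These are minimal and exhaustive — every other superkey contains one of them.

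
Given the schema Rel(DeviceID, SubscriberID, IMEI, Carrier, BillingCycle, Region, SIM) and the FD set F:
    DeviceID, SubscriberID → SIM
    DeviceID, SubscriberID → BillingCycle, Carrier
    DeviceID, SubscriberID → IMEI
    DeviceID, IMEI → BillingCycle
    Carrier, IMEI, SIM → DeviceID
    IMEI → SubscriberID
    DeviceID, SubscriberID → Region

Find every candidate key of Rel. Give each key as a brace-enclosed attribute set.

{Carrier, IMEI, SIM}, {DeviceID, IMEI}, {DeviceID, SubscriberID}

Closure of {DeviceID, IMEI} is {BillingCycle, Carrier, DeviceID, IMEI, Region, SIM, SubscriberID}, the whole schema; {DeviceID, IMEI} is a candidate key.
Closure of {DeviceID, SubscriberID} is {BillingCycle, Carrier, DeviceID, IMEI, Region, SIM, SubscriberID}, the whole schema; {DeviceID, SubscriberID} is a candidate key.
Closure of {Carrier, IMEI, SIM} is {BillingCycle, Carrier, DeviceID, IMEI, Region, SIM, SubscriberID}, the whole schema; {Carrier, IMEI, SIM} is a candidate key.
Any other superkey properly contains one of these, so there are no further candidate keys.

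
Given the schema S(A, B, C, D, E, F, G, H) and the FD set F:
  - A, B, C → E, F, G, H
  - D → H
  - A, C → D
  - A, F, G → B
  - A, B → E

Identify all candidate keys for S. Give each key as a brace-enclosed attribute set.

{A, B, C}, {A, C, F, G}

Attributes never on any right-hand side: {A, C} — every candidate key must contain all of them.
{A, B, C}⁺ = {A, B, C, D, E, F, G, H}, which is every attribute, so {A, B, C} is a candidate key.
{A, C, F, G}⁺ = {A, B, C, D, E, F, G, H}, which is every attribute, so {A, C, F, G} is a candidate key.
No proper subset of any of these is a key, and no other minimal superkey exists.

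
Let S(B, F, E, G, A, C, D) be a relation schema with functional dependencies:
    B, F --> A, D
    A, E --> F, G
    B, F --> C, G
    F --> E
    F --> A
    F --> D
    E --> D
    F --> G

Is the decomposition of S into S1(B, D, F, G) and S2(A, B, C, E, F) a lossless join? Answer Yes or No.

Yes

Common attributes: {B, F}; their closure is {A, B, C, D, E, F, G}.
Since S1 ⊆ {A, B, C, D, E, F, G}, the intersection is a superkey of S1; the decomposition is lossless.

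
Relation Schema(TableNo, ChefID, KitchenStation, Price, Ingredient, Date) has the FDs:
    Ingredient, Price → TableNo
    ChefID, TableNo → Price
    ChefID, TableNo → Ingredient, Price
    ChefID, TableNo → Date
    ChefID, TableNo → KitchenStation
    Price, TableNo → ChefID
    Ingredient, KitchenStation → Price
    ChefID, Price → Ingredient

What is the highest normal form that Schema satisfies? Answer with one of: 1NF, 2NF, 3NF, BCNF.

Candidate keys: {ChefID, Price}, {ChefID, TableNo}, {Ingredient, KitchenStation}, {Ingredient, Price}, {Price, TableNo}. Prime attributes: {ChefID, Ingredient, KitchenStation, Price, TableNo}.
Each dependency's left side is a superkey — BCNF holds.

BCNF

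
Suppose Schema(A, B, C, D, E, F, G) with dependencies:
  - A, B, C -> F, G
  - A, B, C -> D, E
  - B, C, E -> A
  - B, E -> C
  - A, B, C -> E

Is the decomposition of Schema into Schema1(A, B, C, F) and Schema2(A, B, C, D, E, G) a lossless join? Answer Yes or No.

Yes

Common attributes: {A, B, C}; their closure is {A, B, C, D, E, F, G}.
This includes all of Schema1, so the common attributes are a superkey of Schema1 — the join is lossless.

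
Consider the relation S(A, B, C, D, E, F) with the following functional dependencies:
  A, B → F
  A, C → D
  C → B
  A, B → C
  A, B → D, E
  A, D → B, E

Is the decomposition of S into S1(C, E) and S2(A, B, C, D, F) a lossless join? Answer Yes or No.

Common attributes: {C}; their closure is {B, C}.
The closure covers neither S1 nor S2 entirely; the join is not lossless.

No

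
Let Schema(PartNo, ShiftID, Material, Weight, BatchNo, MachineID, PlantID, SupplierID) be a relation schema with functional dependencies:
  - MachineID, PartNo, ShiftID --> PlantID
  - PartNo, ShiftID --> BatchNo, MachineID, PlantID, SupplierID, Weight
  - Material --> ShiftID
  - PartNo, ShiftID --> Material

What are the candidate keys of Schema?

{Material, PartNo}, {PartNo, ShiftID}

Attributes never on any right-hand side: {PartNo} — every candidate key must contain it.
{Material, PartNo}⁺ = {BatchNo, MachineID, Material, PartNo, PlantID, ShiftID, SupplierID, Weight}, which is every attribute, so {Material, PartNo} is a candidate key.
{PartNo, ShiftID}⁺ = {BatchNo, MachineID, Material, PartNo, PlantID, ShiftID, SupplierID, Weight}, which is every attribute, so {PartNo, ShiftID} is a candidate key.
Any other superkey properly contains one of these, so there are no further candidate keys.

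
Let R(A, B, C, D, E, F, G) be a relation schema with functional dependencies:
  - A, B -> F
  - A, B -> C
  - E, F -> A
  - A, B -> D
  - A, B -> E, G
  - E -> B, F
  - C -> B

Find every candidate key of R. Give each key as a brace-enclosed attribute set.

{E}⁺ = {A, B, C, D, E, F, G} — all of the relation — so {E} is a candidate key.
{A, B}⁺ = {A, B, C, D, E, F, G} — all of the relation — so {A, B} is a candidate key.
{A, C}⁺ = {A, B, C, D, E, F, G} — all of the relation — so {A, C} is a candidate key.
These are minimal and exhaustive — every other superkey contains one of them.

{A, B}, {A, C}, {E}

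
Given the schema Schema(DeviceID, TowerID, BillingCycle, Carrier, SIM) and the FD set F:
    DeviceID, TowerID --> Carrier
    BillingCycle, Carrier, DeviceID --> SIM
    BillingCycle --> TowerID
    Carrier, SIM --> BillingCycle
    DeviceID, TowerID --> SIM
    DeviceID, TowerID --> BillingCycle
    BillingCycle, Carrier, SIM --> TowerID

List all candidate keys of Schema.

{BillingCycle, DeviceID}, {Carrier, DeviceID, SIM}, {DeviceID, TowerID}

No FD produces {DeviceID}, so it must be in every candidate key.
{BillingCycle, DeviceID} is a candidate key since {BillingCycle, DeviceID}⁺ = {BillingCycle, Carrier, DeviceID, SIM, TowerID} covers every attribute.
{DeviceID, TowerID} is a candidate key since {DeviceID, TowerID}⁺ = {BillingCycle, Carrier, DeviceID, SIM, TowerID} covers every attribute.
{Carrier, DeviceID, SIM} is a candidate key since {Carrier, DeviceID, SIM}⁺ = {BillingCycle, Carrier, DeviceID, SIM, TowerID} covers every attribute.
No proper subset of any of these is a key, and no other minimal superkey exists.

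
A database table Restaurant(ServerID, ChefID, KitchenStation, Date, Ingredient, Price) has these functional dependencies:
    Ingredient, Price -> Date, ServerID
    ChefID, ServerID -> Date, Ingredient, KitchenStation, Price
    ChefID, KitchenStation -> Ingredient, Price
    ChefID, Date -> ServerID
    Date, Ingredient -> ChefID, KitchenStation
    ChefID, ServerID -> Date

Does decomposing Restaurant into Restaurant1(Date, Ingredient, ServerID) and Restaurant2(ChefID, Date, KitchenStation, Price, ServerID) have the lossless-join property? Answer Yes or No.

Restaurant1 ∩ Restaurant2 = {Date, ServerID}; its closure under F is {Date, ServerID}.
Neither Restaurant1 nor Restaurant2 is contained in that closure, so the decomposition is lossy.

No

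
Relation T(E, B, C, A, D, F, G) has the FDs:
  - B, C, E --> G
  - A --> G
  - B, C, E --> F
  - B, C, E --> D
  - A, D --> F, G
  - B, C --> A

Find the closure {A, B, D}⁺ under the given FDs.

Start with {A, B, D}.
A --> G applies; add {G} → now {A, B, D, G}.
A, D --> F, G applies; add {F} → now {A, B, D, F, G}.
No further FD applies.

{A, B, D, F, G}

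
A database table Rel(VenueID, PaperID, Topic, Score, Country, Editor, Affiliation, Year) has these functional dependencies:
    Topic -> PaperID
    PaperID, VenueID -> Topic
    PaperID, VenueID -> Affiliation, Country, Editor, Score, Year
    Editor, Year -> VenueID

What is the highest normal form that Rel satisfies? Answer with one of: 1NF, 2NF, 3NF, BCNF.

Candidate keys: {Editor, PaperID, Year}, {Editor, Topic, Year}, {PaperID, VenueID}, {Topic, VenueID}. Prime attributes: {Editor, PaperID, Topic, VenueID, Year}.
For Topic -> PaperID we have {Topic}⁺ = {PaperID, Topic}; {Topic} is not a superkey, so BCNF fails.
Since {PaperID} ⊆ prime attributes and every other non-superkey FD also has a prime right side, the schema is in 3NF.

3NF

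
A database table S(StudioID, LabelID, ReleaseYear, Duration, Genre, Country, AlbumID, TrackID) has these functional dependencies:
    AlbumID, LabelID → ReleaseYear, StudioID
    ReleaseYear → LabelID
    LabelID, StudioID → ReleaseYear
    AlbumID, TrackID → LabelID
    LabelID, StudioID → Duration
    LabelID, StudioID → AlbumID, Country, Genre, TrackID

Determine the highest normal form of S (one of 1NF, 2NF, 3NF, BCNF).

Candidate keys: {AlbumID, LabelID}, {AlbumID, ReleaseYear}, {AlbumID, TrackID}, {LabelID, StudioID}, {ReleaseYear, StudioID}. Prime attributes: {AlbumID, LabelID, ReleaseYear, StudioID, TrackID}.
For ReleaseYear → LabelID we have {ReleaseYear}⁺ = {LabelID, ReleaseYear}; {ReleaseYear} is not a superkey, so BCNF fails.
Since {LabelID} ⊆ prime attributes and every other non-superkey FD also has a prime right side, the schema is in 3NF.

3NF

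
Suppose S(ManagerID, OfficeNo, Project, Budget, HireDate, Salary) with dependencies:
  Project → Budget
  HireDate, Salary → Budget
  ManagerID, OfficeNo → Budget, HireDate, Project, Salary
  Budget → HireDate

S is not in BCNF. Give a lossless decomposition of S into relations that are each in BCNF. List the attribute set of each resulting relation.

Candidate key of the original relation: {ManagerID, OfficeNo}.
In {Budget, HireDate, ManagerID, OfficeNo, Project, Salary}, {Project} is not a superkey ({Project}⁺ restricted to this set is {Budget, HireDate, Project}), so split on Project → Budget, HireDate into {Budget, HireDate, Project} and {ManagerID, OfficeNo, Project, Salary}.
In {Budget, HireDate, Project}, {Budget} is not a superkey ({Budget}⁺ restricted to this set is {Budget, HireDate}), so split on Budget → HireDate into {Budget, HireDate} and {Budget, Project}.
{Budget, HireDate}: every determinant is a superkey — BCNF.
{Budget, Project}: every determinant is a superkey — BCNF.
{ManagerID, OfficeNo, Project, Salary}: every determinant is a superkey — BCNF.

{Budget, HireDate}; {Budget, Project}; {ManagerID, OfficeNo, Project, Salary}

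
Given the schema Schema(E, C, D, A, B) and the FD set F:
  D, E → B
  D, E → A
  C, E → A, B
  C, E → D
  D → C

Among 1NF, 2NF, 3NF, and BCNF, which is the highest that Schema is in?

3NF

Candidate keys: {C, E}, {D, E}. Prime attributes: {C, D, E}.
For D → C we have {D}⁺ = {C, D}; {D} is not a superkey, so BCNF fails.
Since {C} ⊆ prime attributes and every other non-superkey FD also has a prime right side, the schema is in 3NF.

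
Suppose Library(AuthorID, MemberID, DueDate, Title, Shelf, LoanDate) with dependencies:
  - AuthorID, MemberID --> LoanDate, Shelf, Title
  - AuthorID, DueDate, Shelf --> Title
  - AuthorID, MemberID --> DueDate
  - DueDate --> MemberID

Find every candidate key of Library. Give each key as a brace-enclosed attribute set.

{AuthorID} never appears on the right of any FD, so every key must include it.
{AuthorID, DueDate}⁺ = {AuthorID, DueDate, LoanDate, MemberID, Shelf, Title} — all of the relation — so {AuthorID, DueDate} is a candidate key.
{AuthorID, MemberID}⁺ = {AuthorID, DueDate, LoanDate, MemberID, Shelf, Title} — all of the relation — so {AuthorID, MemberID} is a candidate key.
Any other superkey properly contains one of these, so there are no further candidate keys.

{AuthorID, DueDate}, {AuthorID, MemberID}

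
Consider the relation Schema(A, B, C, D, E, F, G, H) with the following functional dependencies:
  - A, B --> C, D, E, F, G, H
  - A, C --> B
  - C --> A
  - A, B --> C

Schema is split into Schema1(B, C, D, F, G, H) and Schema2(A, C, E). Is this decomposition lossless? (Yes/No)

Yes

The shared attributes are {C} and {C}⁺ = {A, B, C, D, E, F, G, H}.
Schema1 is contained in that closure, so Schema1 ∩ Schema2 --> Schema1 holds and the join is lossless.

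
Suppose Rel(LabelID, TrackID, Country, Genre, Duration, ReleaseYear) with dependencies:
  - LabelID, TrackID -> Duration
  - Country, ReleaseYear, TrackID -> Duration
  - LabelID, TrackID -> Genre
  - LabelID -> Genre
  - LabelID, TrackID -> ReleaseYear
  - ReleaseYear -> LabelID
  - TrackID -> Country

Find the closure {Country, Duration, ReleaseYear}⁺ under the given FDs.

Start with {Country, Duration, ReleaseYear}.
ReleaseYear -> LabelID applies; add {LabelID} → now {Country, Duration, LabelID, ReleaseYear}.
LabelID -> Genre applies; add {Genre} → now {Country, Duration, Genre, LabelID, ReleaseYear}.
No further FD applies.

{Country, Duration, Genre, LabelID, ReleaseYear}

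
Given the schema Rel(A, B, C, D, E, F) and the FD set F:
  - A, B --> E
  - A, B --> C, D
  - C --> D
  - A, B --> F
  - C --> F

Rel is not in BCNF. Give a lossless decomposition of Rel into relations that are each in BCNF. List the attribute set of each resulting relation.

{A, B, C, E}; {C, D, F}

Candidate key of the original relation: {A, B}.
{A, B, C, D, E, F}: {C} determines {C, D, F} here but is not a superkey — split on C --> D, F, giving {C, D, F} and {A, B, C, E}.
{C, D, F} has no BCNF violation.
{A, B, C, E} has no BCNF violation.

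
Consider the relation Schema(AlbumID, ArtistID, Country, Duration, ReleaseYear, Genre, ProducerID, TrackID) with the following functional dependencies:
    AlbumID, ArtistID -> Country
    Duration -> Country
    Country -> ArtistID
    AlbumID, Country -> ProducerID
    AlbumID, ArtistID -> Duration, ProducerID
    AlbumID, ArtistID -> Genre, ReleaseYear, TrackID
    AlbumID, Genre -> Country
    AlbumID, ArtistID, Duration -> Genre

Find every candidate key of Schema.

{AlbumID, ArtistID}, {AlbumID, Country}, {AlbumID, Duration}, {AlbumID, Genre}

{AlbumID} never appears on the right of any FD, so every key must include it.
{AlbumID, ArtistID}⁺ = {AlbumID, ArtistID, Country, Duration, Genre, ProducerID, ReleaseYear, TrackID} — all of the relation — so {AlbumID, ArtistID} is a candidate key.
{AlbumID, Country}⁺ = {AlbumID, ArtistID, Country, Duration, Genre, ProducerID, ReleaseYear, TrackID} — all of the relation — so {AlbumID, Country} is a candidate key.
{AlbumID, Duration}⁺ = {AlbumID, ArtistID, Country, Duration, Genre, ProducerID, ReleaseYear, TrackID} — all of the relation — so {AlbumID, Duration} is a candidate key.
{AlbumID, Genre}⁺ = {AlbumID, ArtistID, Country, Duration, Genre, ProducerID, ReleaseYear, TrackID} — all of the relation — so {AlbumID, Genre} is a candidate key.
No proper subset of any of these is a key, and no other minimal superkey exists.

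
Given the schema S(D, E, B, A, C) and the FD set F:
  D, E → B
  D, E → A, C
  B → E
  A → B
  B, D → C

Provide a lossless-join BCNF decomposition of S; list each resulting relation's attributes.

{A, B}; {A, C, D}; {B, E}

Candidate keys of the original relation: {A, D}, {B, D}, {D, E}.
Within {A, B, C, D, E}: {B}⁺ ∩ {A, B, C, D, E} = {B, E}, not the whole set, so B → E violates BCNF; decompose into {B, E} and {A, B, C, D}.
{B, E} has no BCNF violation.
Within {A, B, C, D}: {A}⁺ ∩ {A, B, C, D} = {A, B}, not the whole set, so A → B violates BCNF; decompose into {A, B} and {A, C, D}.
{A, B} has no BCNF violation.
{A, C, D} has no BCNF violation.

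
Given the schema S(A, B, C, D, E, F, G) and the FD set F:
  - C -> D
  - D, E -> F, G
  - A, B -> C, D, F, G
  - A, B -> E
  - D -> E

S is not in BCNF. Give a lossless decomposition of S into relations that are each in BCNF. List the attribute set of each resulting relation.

Candidate key of the original relation: {A, B}.
Within {A, B, C, D, E, F, G}: {C}⁺ ∩ {A, B, C, D, E, F, G} = {C, D, E, F, G}, not the whole set, so C -> D, E, F, G violates BCNF; decompose into {C, D, E, F, G} and {A, B, C}.
Within {C, D, E, F, G}: {D, E}⁺ ∩ {C, D, E, F, G} = {D, E, F, G}, not the whole set, so D, E -> F, G violates BCNF; decompose into {D, E, F, G} and {C, D, E}.
{D, E, F, G} has no BCNF violation.
Within {C, D, E}: {D}⁺ ∩ {C, D, E} = {D, E}, not the whole set, so D -> E violates BCNF; decompose into {D, E} and {C, D}.
{D, E} has no BCNF violation.
{C, D} has no BCNF violation.
{A, B, C} has no BCNF violation.

{A, B, C}; {C, D}; {D, E, F, G}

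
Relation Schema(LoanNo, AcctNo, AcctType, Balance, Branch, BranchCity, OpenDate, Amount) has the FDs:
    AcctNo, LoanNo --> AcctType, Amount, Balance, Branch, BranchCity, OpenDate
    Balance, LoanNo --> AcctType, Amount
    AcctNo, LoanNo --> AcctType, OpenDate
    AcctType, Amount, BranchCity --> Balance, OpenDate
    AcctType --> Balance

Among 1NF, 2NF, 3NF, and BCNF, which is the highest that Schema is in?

Candidate key: {AcctNo, LoanNo}. Prime attributes: {AcctNo, LoanNo}.
Balance, LoanNo --> AcctType, Amount breaks BCNF: {Balance, LoanNo}⁺ = {AcctType, Amount, Balance, LoanNo}, so {Balance, LoanNo} is not a superkey.
Because {AcctType, Amount} are non-prime and the left side of Balance, LoanNo --> AcctType, Amount is not a superkey, the relation is not in 3NF.
No non-prime attribute depends on a proper subset of any candidate key, so 2NF holds.

2NF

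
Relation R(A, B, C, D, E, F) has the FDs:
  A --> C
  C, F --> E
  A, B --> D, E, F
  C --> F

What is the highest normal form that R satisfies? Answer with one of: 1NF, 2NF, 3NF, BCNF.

Candidate key: {A, B}. Prime attributes: {A, B}.
For A --> C we have {A}⁺ = {A, C, E, F}; {A} is not a superkey, so BCNF fails.
Because {C} is non-prime and the left side of A --> C is not a superkey, the relation is not in 3NF.
The proper key subset {A} of {A, B} determines non-prime {C, E, F}, so the relation is not even in 2NF.

1NF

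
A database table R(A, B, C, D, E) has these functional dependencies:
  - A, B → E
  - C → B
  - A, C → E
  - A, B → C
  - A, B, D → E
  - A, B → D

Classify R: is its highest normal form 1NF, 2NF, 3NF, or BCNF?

Candidate keys: {A, B}, {A, C}. Prime attributes: {A, B, C}.
C → B breaks BCNF: {C}⁺ = {B, C}, so {C} is not a superkey.
Its right-hand attributes {B} are all prime, as are those of every other non-superkey FD — the relation is in 3NF.

3NF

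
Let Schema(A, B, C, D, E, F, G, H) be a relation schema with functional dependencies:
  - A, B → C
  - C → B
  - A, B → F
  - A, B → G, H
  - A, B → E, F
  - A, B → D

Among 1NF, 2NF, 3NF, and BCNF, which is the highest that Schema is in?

3NF

Candidate keys: {A, B}, {A, C}. Prime attributes: {A, B, C}.
C → B: {C}⁺ = {B, C}, which is not all of the attributes, so the left side is not a superkey — BCNF is violated.
Since {B} ⊆ prime attributes and every other non-superkey FD also has a prime right side, the schema is in 3NF.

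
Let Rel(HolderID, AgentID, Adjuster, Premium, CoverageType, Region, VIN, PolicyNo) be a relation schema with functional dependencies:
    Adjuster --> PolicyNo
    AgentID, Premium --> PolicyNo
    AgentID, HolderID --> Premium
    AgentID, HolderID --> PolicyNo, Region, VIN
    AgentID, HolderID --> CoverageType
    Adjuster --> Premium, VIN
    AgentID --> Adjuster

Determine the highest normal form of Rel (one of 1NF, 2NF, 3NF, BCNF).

1NF

Candidate key: {AgentID, HolderID}. Prime attributes: {AgentID, HolderID}.
Adjuster --> PolicyNo: {Adjuster}⁺ = {Adjuster, PolicyNo, Premium, VIN}, which is not all of the attributes, so the left side is not a superkey — BCNF is violated.
Adjuster --> PolicyNo determines the non-prime attribute {PolicyNo} from a non-superkey — 3NF is violated.
Since {AgentID} ⊂ {AgentID, HolderID} and {AgentID}⁺ ⊇ {Adjuster, PolicyNo, Premium, VIN} with {Adjuster, PolicyNo, Premium, VIN} non-prime, there is a partial dependency; 2NF fails.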